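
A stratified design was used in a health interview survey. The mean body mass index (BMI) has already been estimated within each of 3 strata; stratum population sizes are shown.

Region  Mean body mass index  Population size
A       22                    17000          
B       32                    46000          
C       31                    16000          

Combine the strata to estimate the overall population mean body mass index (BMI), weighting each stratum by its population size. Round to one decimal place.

29.6

Σ Nₕ·x̄ₕ = 22×17000 + 32×46000 + 31×16000
  = 374000 + 1472000 + 496000 = 2342000
Σ Nₕ = 17000 + 46000 + 16000 = 79000
Overall mean = 2342000 / 79000 = 29.64557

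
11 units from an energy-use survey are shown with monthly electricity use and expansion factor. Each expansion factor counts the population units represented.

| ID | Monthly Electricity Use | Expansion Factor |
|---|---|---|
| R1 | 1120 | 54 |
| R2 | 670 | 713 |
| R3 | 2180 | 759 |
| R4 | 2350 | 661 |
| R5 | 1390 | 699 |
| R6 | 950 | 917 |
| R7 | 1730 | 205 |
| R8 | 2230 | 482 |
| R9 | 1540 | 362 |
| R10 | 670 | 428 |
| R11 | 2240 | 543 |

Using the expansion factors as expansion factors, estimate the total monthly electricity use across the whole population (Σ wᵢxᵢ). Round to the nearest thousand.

Weighted total = 1120×54 + 670×713 + 2180×759 + 2350×661 + 1390×699 + 950×917 + 1730×205 + 2230×482 + 1540×362 + 670×428 + 2240×543
  = 60480 + 477710 + 1654620 + 1553350 + 971610 + 871150 + 354650 + 1074860 + 557480 + 286760 + 1216320 = 9078990

9079000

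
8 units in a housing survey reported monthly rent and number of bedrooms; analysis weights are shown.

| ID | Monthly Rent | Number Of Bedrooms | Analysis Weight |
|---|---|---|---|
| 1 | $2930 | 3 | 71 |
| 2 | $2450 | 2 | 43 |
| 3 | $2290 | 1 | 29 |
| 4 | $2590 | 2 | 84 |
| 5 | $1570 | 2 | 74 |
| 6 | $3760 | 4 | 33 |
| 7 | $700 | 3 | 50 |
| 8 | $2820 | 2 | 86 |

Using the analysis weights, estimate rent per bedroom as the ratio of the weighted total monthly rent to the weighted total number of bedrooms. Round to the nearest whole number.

1016

Σ wᵢ·y = 2930×71 + 2450×43 + 2290×29 + 2590×84 + 1570×74 + 3760×33 + 700×50 + 2820×86
  = 208030 + 105350 + 66410 + 217560 + 116180 + 124080 + 35000 + 242520 = 1115130
Σ wᵢ·x = 3×71 + 2×43 + 1×29 + 2×84 + 2×74 + 4×33 + 3×50 + 2×86
  = 213 + 86 + 29 + 168 + 148 + 132 + 150 + 172 = 1098
Ratio = 1115130 / 1098 = 1015.6011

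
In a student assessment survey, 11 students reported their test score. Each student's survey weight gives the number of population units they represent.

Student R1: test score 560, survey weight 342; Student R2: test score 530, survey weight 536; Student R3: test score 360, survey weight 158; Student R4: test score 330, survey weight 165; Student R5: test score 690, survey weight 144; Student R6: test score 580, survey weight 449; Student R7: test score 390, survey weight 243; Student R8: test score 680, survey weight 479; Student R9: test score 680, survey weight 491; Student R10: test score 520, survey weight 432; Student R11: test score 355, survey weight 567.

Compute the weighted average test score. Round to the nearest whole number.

Weighted sum = 560×342 + 530×536 + 360×158 + 330×165 + 690×144 + 580×449 + 390×243 + 680×479 + 680×491 + 520×432 + 355×567
  = 191520 + 284080 + 56880 + 54450 + 99360 + 260420 + 94770 + 325720 + 333880 + 224640 + 201285 = 2127005
Sum of weights = 4006
Weighted mean = 2127005 / 4006 = 530.95482

531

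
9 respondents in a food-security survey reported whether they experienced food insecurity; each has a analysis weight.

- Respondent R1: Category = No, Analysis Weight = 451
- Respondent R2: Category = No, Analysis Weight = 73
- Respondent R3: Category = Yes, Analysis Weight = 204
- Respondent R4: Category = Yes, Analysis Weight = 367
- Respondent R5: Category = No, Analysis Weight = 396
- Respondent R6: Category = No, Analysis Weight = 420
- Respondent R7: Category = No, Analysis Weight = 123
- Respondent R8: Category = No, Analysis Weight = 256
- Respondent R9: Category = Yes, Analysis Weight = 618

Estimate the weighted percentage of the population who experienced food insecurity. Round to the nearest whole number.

41

Sum of weights for 'Yes' = 204 + 367 + 618 = 1189
Total weight = 451 + 73 + 204 + 367 + 396 + 420 + 123 + 256 + 618 = 2908
Weighted proportion = 1189 / 2908 = 0.40887208 → 40.887208%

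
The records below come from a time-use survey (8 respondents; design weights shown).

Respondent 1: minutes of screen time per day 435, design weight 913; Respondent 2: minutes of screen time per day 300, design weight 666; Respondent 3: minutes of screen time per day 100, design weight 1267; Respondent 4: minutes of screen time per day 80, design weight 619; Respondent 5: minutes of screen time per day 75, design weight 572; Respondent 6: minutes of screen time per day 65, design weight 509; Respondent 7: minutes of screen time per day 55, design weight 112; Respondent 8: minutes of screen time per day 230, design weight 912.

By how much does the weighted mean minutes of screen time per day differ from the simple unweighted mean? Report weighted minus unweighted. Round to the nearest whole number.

24

Unweighted sum = 1340
Unweighted mean = 1340 / 8 = 167.5
Weighted sum = 435×913 + 300×666 + 100×1267 + 80×619 + 75×572 + 65×509 + 55×112 + 230×912
  = 1065080
Sum of weights = 913 + 666 + 1267 + 619 + 572 + 509 + 112 + 912 = 5570
Weighted mean = 1065080 / 5570 = 191.21724
Difference (weighted minus unweighted) = 23.717235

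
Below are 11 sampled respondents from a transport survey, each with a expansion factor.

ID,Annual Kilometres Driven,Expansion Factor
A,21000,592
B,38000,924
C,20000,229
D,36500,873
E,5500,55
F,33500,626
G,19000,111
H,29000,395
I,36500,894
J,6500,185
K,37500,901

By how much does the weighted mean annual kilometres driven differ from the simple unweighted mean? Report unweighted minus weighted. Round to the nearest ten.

Unweighted sum = 21000 + 38000 + 20000 + 36500 + 5500 + 33500 + 19000 + 29000 + 36500 + 6500 + 37500 = 283000
Unweighted mean = 283000 / 11 = 25727.273
Weighted sum = 21000×592 + 38000×924 + 20000×229 + 36500×873 + 5500×55 + 33500×626 + 19000×111 + 29000×395 + 36500×894 + 6500×185 + 37500×901
  = 186447000
Sum of weights = 592 + 924 + 229 + 873 + 55 + 626 + 111 + 395 + 894 + 185 + 901 = 5785
Weighted mean = 186447000 / 5785 = 32229.386
Difference (unweighted minus weighted) = -6502.1136

-6500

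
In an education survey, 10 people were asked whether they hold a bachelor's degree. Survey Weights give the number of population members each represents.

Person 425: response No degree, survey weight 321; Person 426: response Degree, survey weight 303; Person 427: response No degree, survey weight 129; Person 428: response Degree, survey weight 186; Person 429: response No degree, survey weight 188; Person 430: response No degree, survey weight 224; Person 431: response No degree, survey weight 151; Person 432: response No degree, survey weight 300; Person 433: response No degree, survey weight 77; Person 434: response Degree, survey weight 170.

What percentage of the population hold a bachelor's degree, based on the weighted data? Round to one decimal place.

Sum of weights for 'Degree' = 303 + 186 + 170 = 659
Total weight = 321 + 303 + 129 + 186 + 188 + 224 + 151 + 300 + 77 + 170 = 2049
Weighted proportion = 659 / 2049 = 0.3216203 → 32.16203%

32.2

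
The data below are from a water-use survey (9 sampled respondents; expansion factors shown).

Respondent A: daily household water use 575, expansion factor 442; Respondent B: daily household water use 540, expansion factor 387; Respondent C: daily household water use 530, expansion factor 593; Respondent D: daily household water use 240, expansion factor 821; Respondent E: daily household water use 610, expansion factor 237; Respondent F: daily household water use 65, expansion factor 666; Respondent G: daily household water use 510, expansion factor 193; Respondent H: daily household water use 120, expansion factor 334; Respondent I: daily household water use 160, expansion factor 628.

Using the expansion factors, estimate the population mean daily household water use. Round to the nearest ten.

Weighted sum = 575×442 + 540×387 + 530×593 + 240×821 + 610×237 + 65×666 + 510×193 + 120×334 + 160×628
  = 254150 + 208980 + 314290 + 197040 + 144570 + 43290 + 98430 + 40080 + 100480 = 1401310
Sum of weights = 4301
Weighted mean = 1401310 / 4301 = 325.81028

330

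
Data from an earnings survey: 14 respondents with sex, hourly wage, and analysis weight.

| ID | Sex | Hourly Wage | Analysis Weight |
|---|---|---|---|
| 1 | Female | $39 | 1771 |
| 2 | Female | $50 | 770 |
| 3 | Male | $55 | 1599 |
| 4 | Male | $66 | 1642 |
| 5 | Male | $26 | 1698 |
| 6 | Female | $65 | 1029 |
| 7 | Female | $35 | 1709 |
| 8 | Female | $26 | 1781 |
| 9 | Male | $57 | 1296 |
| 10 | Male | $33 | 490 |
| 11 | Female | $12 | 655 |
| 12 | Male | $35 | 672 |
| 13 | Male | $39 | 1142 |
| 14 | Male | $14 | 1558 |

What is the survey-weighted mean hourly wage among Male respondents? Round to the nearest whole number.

42

Male rows: 3, 4, 5, 9, 10, 12, 13, 14
Weighted sum = 55×1599 + 66×1642 + 26×1698 + 57×1296 + 33×490 + 35×672 + 39×1142 + 14×1558
  = 420377
Sum of weights = 1599 + 1642 + 1698 + 1296 + 490 + 672 + 1142 + 1558 = 10097
Weighted mean = 420377 / 10097 = 41.633852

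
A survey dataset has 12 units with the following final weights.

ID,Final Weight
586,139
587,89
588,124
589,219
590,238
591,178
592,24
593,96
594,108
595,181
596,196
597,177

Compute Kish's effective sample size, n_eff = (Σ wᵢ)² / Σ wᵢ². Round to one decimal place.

10.3

Σ wᵢ = 139 + 89 + 124 + 219 + 238 + 178 + 24 + 96 + 108 + 181 + 196 + 177 = 1769
Σ wᵢ² = 302869
n_eff = 1769² / 302869 = 3129361 / 302869 = 10.332391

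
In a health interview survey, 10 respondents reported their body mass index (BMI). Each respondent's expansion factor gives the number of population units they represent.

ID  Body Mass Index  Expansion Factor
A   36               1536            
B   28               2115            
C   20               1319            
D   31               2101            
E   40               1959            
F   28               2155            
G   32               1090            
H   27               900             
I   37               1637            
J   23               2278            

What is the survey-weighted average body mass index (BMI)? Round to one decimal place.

30.2

Weighted sum = 36×1536 + 28×2115 + 20×1319 + 31×2101 + 40×1959 + 28×2155 + 32×1090 + 27×900 + 37×1637 + 23×2278
  = 55296 + 59220 + 26380 + 65131 + 78360 + 60340 + 34880 + 24300 + 60569 + 52394 = 516870
Sum of weights = 1536 + 2115 + 1319 + 2101 + 1959 + 2155 + 1090 + 900 + 1637 + 2278 = 17090
Weighted mean = 516870 / 17090 = 30.244002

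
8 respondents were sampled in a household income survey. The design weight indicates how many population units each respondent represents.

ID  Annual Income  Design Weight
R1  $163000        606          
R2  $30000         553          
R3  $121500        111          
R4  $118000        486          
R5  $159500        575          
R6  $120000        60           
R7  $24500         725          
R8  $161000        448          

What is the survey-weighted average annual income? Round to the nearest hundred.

Weighted sum = 163000×606 + 30000×553 + 121500×111 + 118000×486 + 159500×575 + 120000×60 + 24500×725 + 161000×448
  = 98778000 + 16590000 + 13486500 + 57348000 + 91712500 + 7200000 + 17762500 + 72128000 = 375005500
Sum of weights = 606 + 553 + 111 + 486 + 575 + 60 + 725 + 448 = 3564
Weighted mean = 375005500 / 3564 = 105220.4

105200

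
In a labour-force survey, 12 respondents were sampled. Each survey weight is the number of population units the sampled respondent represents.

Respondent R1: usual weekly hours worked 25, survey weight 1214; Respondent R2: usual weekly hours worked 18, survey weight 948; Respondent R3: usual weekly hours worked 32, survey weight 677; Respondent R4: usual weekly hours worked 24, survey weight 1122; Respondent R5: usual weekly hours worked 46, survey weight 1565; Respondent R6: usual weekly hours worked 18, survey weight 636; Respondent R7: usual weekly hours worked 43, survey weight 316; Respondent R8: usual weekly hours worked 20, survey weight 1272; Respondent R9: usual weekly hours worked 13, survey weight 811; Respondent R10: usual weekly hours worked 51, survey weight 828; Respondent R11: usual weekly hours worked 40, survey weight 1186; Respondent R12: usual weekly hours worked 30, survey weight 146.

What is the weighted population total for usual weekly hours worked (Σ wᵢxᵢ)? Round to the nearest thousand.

Weighted total = 25×1214 + 18×948 + 32×677 + 24×1122 + 46×1565 + 18×636 + 43×316 + 20×1272 + 13×811 + 51×828 + 40×1186 + 30×146
  = 30350 + 17064 + 21664 + 26928 + 71990 + 11448 + 13588 + 25440 + 10543 + 42228 + 47440 + 4380 = 323063

323000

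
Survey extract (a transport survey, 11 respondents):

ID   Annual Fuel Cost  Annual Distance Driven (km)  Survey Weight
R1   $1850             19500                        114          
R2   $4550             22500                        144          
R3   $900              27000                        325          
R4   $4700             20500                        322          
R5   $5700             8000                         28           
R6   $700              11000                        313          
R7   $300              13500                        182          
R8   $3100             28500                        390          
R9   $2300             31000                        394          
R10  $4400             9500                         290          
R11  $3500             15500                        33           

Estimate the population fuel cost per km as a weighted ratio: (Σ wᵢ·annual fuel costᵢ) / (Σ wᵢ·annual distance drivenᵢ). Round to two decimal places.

0.12

Σ wᵢ·y = 1850×114 + 4550×144 + 900×325 + 4700×322 + 5700×28 + 700×313 + 300×182 + 3100×390 + 2300×394 + 4400×290 + 3500×33
  = 210900 + 655200 + 292500 + 1513400 + 159600 + 219100 + 54600 + 1209000 + 906200 + 1276000 + 115500 = 6612000
Σ wᵢ·x = 19500×114 + 22500×144 + 27000×325 + 20500×322 + 8000×28 + 11000×313 + 13500×182 + 28500×390 + 31000×394 + 9500×290 + 15500×33
  = 53558500
Ratio = 6612000 / 53558500 = 0.12345379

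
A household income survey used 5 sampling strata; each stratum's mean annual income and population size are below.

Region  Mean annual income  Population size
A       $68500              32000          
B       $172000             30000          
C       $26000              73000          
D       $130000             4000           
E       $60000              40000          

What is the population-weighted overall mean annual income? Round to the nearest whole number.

67989

Σ Nₕ·x̄ₕ = 68500×32000 + 172000×30000 + 26000×73000 + 130000×4000 + 60000×40000
  = 12170000000
Σ Nₕ = 179000
Overall mean = 12170000000 / 179000 = 67988.827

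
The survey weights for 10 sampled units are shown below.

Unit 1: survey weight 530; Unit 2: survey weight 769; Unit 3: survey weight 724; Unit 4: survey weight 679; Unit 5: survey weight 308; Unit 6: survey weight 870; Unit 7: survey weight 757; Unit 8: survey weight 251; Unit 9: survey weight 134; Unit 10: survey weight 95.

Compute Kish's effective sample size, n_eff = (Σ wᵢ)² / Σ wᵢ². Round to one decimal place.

7.8

Σ wᵢ = 5117
Σ wᵢ² = 280900 + 591361 + 524176 + 461041 + 94864 + 756900 + 573049 + 63001 + 17956 + 9025 = 3372273
n_eff = 5117² / 3372273 = 26183689 / 3372273 = 7.7644037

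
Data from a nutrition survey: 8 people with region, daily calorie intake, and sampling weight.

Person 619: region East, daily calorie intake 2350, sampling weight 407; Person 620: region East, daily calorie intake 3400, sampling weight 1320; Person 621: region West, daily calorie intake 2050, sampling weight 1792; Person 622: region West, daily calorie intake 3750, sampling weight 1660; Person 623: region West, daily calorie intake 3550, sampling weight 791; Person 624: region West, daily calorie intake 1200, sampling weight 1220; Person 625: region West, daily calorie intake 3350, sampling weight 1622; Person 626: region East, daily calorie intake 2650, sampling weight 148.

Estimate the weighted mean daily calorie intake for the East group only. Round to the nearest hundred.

East rows: 619, 620, 626
Weighted sum = 2350×407 + 3400×1320 + 2650×148
  = 5836650
Sum of weights = 1875
Weighted mean = 5836650 / 1875 = 3112.88

3100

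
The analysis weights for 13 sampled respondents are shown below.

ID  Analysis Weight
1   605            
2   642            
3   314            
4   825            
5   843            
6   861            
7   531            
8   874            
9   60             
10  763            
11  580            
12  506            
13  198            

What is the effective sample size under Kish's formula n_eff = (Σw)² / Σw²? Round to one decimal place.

Σ wᵢ = 7602
Σ wᵢ² = 5272626
n_eff = 7602² / 5272626 = 57790404 / 5272626 = 10.96046

11.0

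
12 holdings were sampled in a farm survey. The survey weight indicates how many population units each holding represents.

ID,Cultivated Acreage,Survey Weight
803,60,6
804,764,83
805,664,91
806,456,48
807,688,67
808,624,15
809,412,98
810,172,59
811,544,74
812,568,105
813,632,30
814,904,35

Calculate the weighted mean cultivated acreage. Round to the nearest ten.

Weighted sum = 60×6 + 764×83 + 664×91 + 456×48 + 688×67 + 624×15 + 412×98 + 172×59 + 544×74 + 568×105 + 632×30 + 904×35
  = 360 + 63412 + 60424 + 21888 + 46096 + 9360 + 40376 + 10148 + 40256 + 59640 + 18960 + 31640 = 402560
Sum of weights = 6 + 83 + 91 + 48 + 67 + 15 + 98 + 59 + 74 + 105 + 30 + 35 = 711
Weighted mean = 402560 / 711 = 566.18847

570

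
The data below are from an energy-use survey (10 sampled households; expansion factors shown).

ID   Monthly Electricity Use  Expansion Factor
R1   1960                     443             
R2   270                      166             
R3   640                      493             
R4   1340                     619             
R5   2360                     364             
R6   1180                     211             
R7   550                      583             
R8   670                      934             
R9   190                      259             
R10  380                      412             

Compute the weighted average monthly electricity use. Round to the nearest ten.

Weighted sum = 1960×443 + 270×166 + 640×493 + 1340×619 + 2360×364 + 1180×211 + 550×583 + 670×934 + 190×259 + 380×412
  = 4318300
Sum of weights = 4484
Weighted mean = 4318300 / 4484 = 963.04639

960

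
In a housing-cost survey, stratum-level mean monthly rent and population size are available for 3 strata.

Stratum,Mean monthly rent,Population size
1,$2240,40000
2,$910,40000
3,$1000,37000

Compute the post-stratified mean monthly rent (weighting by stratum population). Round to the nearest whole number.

Σ Nₕ·x̄ₕ = 163000000
Σ Nₕ = 40000 + 40000 + 37000 = 117000
Overall mean = 163000000 / 117000 = 1393.1624

1393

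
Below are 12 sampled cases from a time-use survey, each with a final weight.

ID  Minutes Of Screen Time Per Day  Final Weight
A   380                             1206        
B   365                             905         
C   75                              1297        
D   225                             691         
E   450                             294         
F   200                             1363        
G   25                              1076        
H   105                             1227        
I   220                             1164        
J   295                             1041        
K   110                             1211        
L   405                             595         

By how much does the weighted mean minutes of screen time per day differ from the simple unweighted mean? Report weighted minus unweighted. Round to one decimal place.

-27.5

Unweighted sum = 380 + 365 + 75 + 225 + 450 + 200 + 25 + 105 + 220 + 295 + 110 + 405 = 2855
Unweighted mean = 2855 / 12 = 237.91667
Weighted sum = 380×1206 + 365×905 + 75×1297 + 225×691 + 450×294 + 200×1363 + 25×1076 + 105×1227 + 220×1164 + 295×1041 + 110×1211 + 405×595
  = 458280 + 330325 + 97275 + 155475 + 132300 + 272600 + 26900 + 128835 + 256080 + 307095 + 133210 + 240975 = 2539350
Sum of weights = 12070
Weighted mean = 2539350 / 12070 = 210.38525
Difference (weighted minus unweighted) = -27.531414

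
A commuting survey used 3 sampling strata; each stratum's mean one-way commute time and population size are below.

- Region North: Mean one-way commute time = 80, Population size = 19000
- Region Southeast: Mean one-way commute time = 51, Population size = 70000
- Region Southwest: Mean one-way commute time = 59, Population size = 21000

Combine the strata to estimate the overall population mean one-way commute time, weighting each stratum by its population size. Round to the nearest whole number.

58

Σ Nₕ·x̄ₕ = 80×19000 + 51×70000 + 59×21000
  = 1520000 + 3570000 + 1239000 = 6329000
Σ Nₕ = 19000 + 70000 + 21000 = 110000
Overall mean = 6329000 / 110000 = 57.536364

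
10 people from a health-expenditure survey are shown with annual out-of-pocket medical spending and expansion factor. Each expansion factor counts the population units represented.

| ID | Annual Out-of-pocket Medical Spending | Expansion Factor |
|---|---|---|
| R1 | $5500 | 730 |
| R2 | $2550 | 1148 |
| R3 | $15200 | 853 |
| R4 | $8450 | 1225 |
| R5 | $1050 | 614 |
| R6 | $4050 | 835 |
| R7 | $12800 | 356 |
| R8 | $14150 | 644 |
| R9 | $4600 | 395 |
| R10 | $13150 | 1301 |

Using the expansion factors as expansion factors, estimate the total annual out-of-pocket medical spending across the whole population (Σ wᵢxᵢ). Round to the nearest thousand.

Weighted total = 5500×730 + 2550×1148 + 15200×853 + 8450×1225 + 1050×614 + 4050×835 + 12800×356 + 14150×644 + 4600×395 + 13150×1301
  = 4015000 + 2927400 + 12965600 + 10351250 + 644700 + 3381750 + 4556800 + 9112600 + 1817000 + 17108150 = 66880250

66880000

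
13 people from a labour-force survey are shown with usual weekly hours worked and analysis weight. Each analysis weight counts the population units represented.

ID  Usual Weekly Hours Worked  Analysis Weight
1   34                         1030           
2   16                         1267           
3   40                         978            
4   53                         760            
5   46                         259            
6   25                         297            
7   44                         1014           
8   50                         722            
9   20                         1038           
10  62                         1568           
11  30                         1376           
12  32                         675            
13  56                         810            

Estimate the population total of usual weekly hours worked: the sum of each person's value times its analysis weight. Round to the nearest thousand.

461000

Weighted total = 460963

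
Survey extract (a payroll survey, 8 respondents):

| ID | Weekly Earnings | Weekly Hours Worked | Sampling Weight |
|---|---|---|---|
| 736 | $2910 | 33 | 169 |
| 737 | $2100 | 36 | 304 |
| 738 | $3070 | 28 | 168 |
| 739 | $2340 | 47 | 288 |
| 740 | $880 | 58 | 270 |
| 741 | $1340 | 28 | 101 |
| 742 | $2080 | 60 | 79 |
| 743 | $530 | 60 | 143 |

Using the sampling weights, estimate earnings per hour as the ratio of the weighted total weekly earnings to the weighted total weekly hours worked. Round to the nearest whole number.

44

Σ wᵢ·y = 2910×169 + 2100×304 + 3070×168 + 2340×288 + 880×270 + 1340×101 + 2080×79 + 530×143
  = 491790 + 638400 + 515760 + 673920 + 237600 + 135340 + 164320 + 75790 = 2932920
Σ wᵢ·x = 33×169 + 36×304 + 28×168 + 47×288 + 58×270 + 28×101 + 60×79 + 60×143
  = 5577 + 10944 + 4704 + 13536 + 15660 + 2828 + 4740 + 8580 = 66569
Ratio = 2932920 / 66569 = 44.058345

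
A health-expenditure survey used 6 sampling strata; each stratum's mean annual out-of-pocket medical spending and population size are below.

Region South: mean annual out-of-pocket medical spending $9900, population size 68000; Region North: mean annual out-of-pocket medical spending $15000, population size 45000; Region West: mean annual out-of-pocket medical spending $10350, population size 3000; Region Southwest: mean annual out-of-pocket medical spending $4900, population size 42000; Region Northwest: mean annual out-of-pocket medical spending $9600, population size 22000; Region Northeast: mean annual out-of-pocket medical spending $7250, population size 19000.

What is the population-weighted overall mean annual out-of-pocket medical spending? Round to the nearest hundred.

Σ Nₕ·x̄ₕ = 9900×68000 + 15000×45000 + 10350×3000 + 4900×42000 + 9600×22000 + 7250×19000
  = 673200000 + 675000000 + 31050000 + 205800000 + 211200000 + 137750000 = 1934000000
Σ Nₕ = 68000 + 45000 + 3000 + 42000 + 22000 + 19000 = 199000
Overall mean = 1934000000 / 199000 = 9718.593

9700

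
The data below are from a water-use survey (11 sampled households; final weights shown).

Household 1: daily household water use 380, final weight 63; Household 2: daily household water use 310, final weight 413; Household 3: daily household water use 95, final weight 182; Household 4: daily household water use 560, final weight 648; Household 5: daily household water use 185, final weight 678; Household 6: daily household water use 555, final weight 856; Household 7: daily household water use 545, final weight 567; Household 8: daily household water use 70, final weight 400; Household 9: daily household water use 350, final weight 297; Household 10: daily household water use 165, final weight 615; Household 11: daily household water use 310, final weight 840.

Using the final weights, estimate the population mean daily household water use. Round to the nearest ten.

350

Weighted sum = 1935490
Sum of weights = 63 + 413 + 182 + 648 + 678 + 856 + 567 + 400 + 297 + 615 + 840 = 5559
Weighted mean = 1935490 / 5559 = 348.17233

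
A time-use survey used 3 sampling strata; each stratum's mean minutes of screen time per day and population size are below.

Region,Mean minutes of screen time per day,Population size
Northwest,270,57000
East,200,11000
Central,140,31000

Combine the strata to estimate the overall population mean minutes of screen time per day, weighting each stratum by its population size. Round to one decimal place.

Σ Nₕ·x̄ₕ = 270×57000 + 200×11000 + 140×31000
  = 15390000 + 2200000 + 4340000 = 21930000
Σ Nₕ = 57000 + 11000 + 31000 = 99000
Overall mean = 21930000 / 99000 = 221.51515

221.5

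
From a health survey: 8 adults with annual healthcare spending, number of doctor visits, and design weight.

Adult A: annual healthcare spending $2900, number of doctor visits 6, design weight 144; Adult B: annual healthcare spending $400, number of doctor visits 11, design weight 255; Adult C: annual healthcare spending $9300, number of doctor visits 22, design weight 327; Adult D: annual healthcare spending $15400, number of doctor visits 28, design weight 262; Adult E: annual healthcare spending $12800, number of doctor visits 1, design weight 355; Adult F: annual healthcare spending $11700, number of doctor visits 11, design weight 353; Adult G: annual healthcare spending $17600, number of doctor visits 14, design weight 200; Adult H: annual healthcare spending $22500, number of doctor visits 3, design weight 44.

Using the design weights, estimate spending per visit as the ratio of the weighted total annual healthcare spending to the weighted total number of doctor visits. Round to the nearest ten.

Σ wᵢ·y = 20779600
Σ wᵢ·x = 25369
Ratio = 20779600 / 25369 = 819.09417

820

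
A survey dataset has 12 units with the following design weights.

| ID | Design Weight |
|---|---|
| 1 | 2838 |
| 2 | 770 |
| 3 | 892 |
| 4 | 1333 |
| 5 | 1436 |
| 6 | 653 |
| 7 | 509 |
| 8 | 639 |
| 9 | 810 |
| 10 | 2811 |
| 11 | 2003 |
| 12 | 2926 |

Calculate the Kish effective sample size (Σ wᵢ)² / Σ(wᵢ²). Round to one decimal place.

Σ wᵢ = 2838 + 770 + 892 + 1333 + 1436 + 653 + 509 + 639 + 810 + 2811 + 2003 + 2926 = 17620
Σ wᵢ² = 35506910
n_eff = 17620² / 35506910 = 310464400 / 35506910 = 8.7437741

8.7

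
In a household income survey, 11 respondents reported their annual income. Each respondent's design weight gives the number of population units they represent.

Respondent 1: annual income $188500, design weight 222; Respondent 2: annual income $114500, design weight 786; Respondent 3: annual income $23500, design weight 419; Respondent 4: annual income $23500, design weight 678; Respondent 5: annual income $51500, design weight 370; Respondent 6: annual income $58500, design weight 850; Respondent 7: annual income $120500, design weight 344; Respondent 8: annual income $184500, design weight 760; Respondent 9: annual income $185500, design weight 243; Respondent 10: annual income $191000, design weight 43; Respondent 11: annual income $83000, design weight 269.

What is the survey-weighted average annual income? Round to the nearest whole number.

97049

Weighted sum = 188500×222 + 114500×786 + 23500×419 + 23500×678 + 51500×370 + 58500×850 + 120500×344 + 184500×760 + 185500×243 + 191000×43 + 83000×269
  = 41847000 + 89997000 + 9846500 + 15933000 + 19055000 + 49725000 + 41452000 + 140220000 + 45076500 + 8213000 + 22327000 = 483692000
Sum of weights = 222 + 786 + 419 + 678 + 370 + 850 + 344 + 760 + 243 + 43 + 269 = 4984
Weighted mean = 483692000 / 4984 = 97048.957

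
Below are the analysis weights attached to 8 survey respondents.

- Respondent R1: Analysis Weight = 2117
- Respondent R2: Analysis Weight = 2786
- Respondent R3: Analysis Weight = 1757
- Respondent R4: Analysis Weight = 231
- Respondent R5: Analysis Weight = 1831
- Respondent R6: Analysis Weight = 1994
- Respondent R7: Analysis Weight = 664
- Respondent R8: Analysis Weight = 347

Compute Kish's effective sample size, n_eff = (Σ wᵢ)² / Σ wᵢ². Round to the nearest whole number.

6

Σ wᵢ = 2117 + 2786 + 1757 + 231 + 1831 + 1994 + 664 + 347 = 11727
Σ wᵢ² = 4481689 + 7761796 + 3087049 + 53361 + 3352561 + 3976036 + 440896 + 120409 = 23273797
n_eff = 11727² / 23273797 = 137522529 / 23273797 = 5.9088996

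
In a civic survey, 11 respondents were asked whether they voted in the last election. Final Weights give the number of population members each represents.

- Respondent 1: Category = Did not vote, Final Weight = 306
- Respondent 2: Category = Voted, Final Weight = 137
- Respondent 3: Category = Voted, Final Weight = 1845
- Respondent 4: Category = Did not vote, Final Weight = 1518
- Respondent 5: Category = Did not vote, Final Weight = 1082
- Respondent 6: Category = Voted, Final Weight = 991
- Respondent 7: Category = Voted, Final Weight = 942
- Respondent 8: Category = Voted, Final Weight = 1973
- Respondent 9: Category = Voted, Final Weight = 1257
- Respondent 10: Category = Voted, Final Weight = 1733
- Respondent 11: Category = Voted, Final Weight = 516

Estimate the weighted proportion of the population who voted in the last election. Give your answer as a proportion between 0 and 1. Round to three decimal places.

0.764

Sum of weights for 'Voted' = 137 + 1845 + 991 + 942 + 1973 + 1257 + 1733 + 516 = 9394
Total weight = 306 + 137 + 1845 + 1518 + 1082 + 991 + 942 + 1973 + 1257 + 1733 + 516 = 12300
Weighted proportion = 9394 / 12300 = 0.76373984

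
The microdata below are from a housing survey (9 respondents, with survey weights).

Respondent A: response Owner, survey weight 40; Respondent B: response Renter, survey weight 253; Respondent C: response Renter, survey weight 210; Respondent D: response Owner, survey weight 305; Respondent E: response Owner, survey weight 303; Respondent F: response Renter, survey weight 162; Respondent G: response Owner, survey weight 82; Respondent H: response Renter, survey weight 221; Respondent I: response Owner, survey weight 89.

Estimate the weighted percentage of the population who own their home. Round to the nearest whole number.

49

Sum of weights for 'Owner' = 40 + 305 + 303 + 82 + 89 = 819
Total weight = 40 + 253 + 210 + 305 + 303 + 162 + 82 + 221 + 89 = 1665
Weighted proportion = 819 / 1665 = 0.49189189 → 49.189189%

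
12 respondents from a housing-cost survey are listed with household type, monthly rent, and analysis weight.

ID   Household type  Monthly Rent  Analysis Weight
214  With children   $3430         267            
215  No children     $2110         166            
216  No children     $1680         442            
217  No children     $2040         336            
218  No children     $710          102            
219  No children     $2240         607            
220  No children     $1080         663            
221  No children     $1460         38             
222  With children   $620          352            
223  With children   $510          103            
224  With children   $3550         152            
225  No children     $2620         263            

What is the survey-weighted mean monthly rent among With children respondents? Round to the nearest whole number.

1975

With children rows: 214, 222, 223, 224
Weighted sum = 3430×267 + 620×352 + 510×103 + 3550×152
  = 1726180
Sum of weights = 267 + 352 + 103 + 152 = 874
Weighted mean = 1726180 / 874 = 1975.0343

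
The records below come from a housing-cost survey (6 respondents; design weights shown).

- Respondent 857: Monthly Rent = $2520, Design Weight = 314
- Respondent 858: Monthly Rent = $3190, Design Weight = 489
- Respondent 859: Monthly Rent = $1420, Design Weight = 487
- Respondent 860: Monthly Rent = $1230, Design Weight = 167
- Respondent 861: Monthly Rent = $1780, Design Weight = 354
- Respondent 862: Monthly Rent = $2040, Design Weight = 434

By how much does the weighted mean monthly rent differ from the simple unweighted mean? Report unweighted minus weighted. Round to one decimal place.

-91.9

Unweighted sum = 2520 + 3190 + 1420 + 1230 + 1780 + 2040 = 12180
Unweighted mean = 12180 / 6 = 2030
Weighted sum = 2520×314 + 3190×489 + 1420×487 + 1230×167 + 1780×354 + 2040×434
  = 4763620
Sum of weights = 314 + 489 + 487 + 167 + 354 + 434 = 2245
Weighted mean = 4763620 / 2245 = 2121.8797
Difference (unweighted minus weighted) = -91.879733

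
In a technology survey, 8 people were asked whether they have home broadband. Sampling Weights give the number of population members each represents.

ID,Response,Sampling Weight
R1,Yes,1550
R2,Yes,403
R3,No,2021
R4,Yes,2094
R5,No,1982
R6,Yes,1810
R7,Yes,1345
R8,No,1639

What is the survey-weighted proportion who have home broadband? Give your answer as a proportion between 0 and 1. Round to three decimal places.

0.561

Sum of weights for 'Yes' = 1550 + 403 + 2094 + 1810 + 1345 = 7202
Total weight = 1550 + 403 + 2021 + 2094 + 1982 + 1810 + 1345 + 1639 = 12844
Weighted proportion = 7202 / 12844 = 0.56072874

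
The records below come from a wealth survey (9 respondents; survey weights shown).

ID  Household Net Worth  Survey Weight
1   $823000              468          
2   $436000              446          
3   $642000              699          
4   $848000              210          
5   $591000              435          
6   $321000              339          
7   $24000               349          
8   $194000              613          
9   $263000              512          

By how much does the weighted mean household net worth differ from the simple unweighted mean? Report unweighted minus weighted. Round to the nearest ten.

9640

Unweighted sum = 823000 + 436000 + 642000 + 848000 + 591000 + 321000 + 24000 + 194000 + 263000 = 4142000
Unweighted mean = 4142000 / 9 = 460222.22
Weighted sum = 823000×468 + 436000×446 + 642000×699 + 848000×210 + 591000×435 + 321000×339 + 24000×349 + 194000×613 + 263000×512
  = 385164000 + 194456000 + 448758000 + 178080000 + 257085000 + 108819000 + 8376000 + 118922000 + 134656000 = 1834316000
Sum of weights = 468 + 446 + 699 + 210 + 435 + 339 + 349 + 613 + 512 = 4071
Weighted mean = 1834316000 / 4071 = 450581.18
Difference (unweighted minus weighted) = 9641.0382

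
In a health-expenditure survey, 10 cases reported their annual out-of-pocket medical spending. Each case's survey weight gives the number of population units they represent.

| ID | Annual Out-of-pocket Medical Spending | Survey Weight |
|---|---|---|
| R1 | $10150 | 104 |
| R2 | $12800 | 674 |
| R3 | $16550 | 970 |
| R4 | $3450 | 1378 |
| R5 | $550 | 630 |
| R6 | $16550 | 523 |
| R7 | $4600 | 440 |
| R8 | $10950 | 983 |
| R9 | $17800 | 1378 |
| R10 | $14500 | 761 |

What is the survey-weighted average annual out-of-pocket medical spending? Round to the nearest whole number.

Weighted sum = 10150×104 + 12800×674 + 16550×970 + 3450×1378 + 550×630 + 16550×523 + 4600×440 + 10950×983 + 17800×1378 + 14500×761
  = 1055600 + 8627200 + 16053500 + 4754100 + 346500 + 8655650 + 2024000 + 10763850 + 24528400 + 11034500 = 87843300
Sum of weights = 104 + 674 + 970 + 1378 + 630 + 523 + 440 + 983 + 1378 + 761 = 7841
Weighted mean = 87843300 / 7841 = 11203.074

11203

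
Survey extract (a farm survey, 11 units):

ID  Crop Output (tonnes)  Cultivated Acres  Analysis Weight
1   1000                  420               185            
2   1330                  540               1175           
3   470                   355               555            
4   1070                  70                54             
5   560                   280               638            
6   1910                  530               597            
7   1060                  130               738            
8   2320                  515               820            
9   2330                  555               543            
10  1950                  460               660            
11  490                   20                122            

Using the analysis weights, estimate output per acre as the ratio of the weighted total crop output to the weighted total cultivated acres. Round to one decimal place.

Σ wᵢ·y = 8860580
Σ wᵢ·x = 420×185 + 540×1175 + 355×555 + 70×54 + 280×638 + 530×597 + 130×738 + 515×820 + 555×543 + 460×660 + 20×122
  = 77700 + 634500 + 197025 + 3780 + 178640 + 316410 + 95940 + 422300 + 301365 + 303600 + 2440 = 2533700
Ratio = 8860580 / 2533700 = 3.4970912

3.5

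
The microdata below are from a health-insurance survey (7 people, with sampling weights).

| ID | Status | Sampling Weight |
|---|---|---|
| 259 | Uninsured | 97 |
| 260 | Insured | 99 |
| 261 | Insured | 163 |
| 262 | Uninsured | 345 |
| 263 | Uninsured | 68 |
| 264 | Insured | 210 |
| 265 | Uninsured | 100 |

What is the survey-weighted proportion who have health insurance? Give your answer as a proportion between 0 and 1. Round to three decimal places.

0.436

Sum of weights for 'Insured' = 99 + 163 + 210 = 472
Total weight = 97 + 99 + 163 + 345 + 68 + 210 + 100 = 1082
Weighted proportion = 472 / 1082 = 0.43622921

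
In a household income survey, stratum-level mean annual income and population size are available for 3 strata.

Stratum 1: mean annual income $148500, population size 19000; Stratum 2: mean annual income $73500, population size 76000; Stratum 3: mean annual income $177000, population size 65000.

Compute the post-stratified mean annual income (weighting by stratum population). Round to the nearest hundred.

124500

Σ Nₕ·x̄ₕ = 148500×19000 + 73500×76000 + 177000×65000
  = 2821500000 + 5586000000 + 11505000000 = 19912500000
Σ Nₕ = 19000 + 76000 + 65000 = 160000
Overall mean = 19912500000 / 160000 = 124453.12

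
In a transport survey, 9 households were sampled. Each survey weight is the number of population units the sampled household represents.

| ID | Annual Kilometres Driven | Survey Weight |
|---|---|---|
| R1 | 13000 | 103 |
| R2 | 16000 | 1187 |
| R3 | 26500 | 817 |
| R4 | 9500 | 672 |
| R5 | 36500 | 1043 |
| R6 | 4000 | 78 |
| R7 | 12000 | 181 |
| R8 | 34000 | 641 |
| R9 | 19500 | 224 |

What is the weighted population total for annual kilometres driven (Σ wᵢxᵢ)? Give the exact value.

115081000

Weighted total = 13000×103 + 16000×1187 + 26500×817 + 9500×672 + 36500×1043 + 4000×78 + 12000×181 + 34000×641 + 19500×224
  = 1339000 + 18992000 + 21650500 + 6384000 + 38069500 + 312000 + 2172000 + 21794000 + 4368000 = 115081000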